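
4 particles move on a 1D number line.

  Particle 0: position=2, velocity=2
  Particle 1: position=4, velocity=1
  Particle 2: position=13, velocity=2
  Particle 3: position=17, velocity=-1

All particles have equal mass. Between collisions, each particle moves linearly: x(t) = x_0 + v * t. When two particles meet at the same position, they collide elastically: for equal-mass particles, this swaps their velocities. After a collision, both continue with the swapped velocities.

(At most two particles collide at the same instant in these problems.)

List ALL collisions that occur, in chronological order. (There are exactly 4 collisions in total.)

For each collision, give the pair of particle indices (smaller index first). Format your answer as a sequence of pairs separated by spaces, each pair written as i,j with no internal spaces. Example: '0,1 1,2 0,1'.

Answer: 2,3 0,1 1,2 0,1

Derivation:
Collision at t=4/3: particles 2 and 3 swap velocities; positions: p0=14/3 p1=16/3 p2=47/3 p3=47/3; velocities now: v0=2 v1=1 v2=-1 v3=2
Collision at t=2: particles 0 and 1 swap velocities; positions: p0=6 p1=6 p2=15 p3=17; velocities now: v0=1 v1=2 v2=-1 v3=2
Collision at t=5: particles 1 and 2 swap velocities; positions: p0=9 p1=12 p2=12 p3=23; velocities now: v0=1 v1=-1 v2=2 v3=2
Collision at t=13/2: particles 0 and 1 swap velocities; positions: p0=21/2 p1=21/2 p2=15 p3=26; velocities now: v0=-1 v1=1 v2=2 v3=2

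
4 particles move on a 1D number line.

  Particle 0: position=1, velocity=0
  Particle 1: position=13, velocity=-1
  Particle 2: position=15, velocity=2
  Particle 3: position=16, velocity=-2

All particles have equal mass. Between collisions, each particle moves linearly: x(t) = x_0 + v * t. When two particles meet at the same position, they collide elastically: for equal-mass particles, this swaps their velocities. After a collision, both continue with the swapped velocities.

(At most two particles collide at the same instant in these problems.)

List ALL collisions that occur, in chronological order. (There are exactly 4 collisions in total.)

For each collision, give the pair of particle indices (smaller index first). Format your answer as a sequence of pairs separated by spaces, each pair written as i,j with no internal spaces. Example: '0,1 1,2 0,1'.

Answer: 2,3 1,2 0,1 1,2

Derivation:
Collision at t=1/4: particles 2 and 3 swap velocities; positions: p0=1 p1=51/4 p2=31/2 p3=31/2; velocities now: v0=0 v1=-1 v2=-2 v3=2
Collision at t=3: particles 1 and 2 swap velocities; positions: p0=1 p1=10 p2=10 p3=21; velocities now: v0=0 v1=-2 v2=-1 v3=2
Collision at t=15/2: particles 0 and 1 swap velocities; positions: p0=1 p1=1 p2=11/2 p3=30; velocities now: v0=-2 v1=0 v2=-1 v3=2
Collision at t=12: particles 1 and 2 swap velocities; positions: p0=-8 p1=1 p2=1 p3=39; velocities now: v0=-2 v1=-1 v2=0 v3=2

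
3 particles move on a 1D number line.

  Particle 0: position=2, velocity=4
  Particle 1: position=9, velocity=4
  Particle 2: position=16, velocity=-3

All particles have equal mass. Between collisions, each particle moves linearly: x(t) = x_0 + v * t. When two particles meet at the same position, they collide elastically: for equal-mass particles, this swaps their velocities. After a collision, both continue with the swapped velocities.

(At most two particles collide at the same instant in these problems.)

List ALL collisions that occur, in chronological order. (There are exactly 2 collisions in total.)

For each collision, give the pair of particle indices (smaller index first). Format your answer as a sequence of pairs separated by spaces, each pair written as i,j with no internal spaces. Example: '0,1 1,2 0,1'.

Collision at t=1: particles 1 and 2 swap velocities; positions: p0=6 p1=13 p2=13; velocities now: v0=4 v1=-3 v2=4
Collision at t=2: particles 0 and 1 swap velocities; positions: p0=10 p1=10 p2=17; velocities now: v0=-3 v1=4 v2=4

Answer: 1,2 0,1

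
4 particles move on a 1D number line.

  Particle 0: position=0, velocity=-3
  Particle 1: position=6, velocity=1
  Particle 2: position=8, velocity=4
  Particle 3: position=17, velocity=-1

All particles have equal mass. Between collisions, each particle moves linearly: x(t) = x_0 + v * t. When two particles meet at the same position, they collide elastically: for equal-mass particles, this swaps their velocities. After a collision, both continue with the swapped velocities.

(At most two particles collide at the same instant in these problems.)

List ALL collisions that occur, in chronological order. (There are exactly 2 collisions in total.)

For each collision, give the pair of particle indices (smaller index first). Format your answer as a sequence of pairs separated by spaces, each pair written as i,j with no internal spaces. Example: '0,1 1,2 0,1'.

Collision at t=9/5: particles 2 and 3 swap velocities; positions: p0=-27/5 p1=39/5 p2=76/5 p3=76/5; velocities now: v0=-3 v1=1 v2=-1 v3=4
Collision at t=11/2: particles 1 and 2 swap velocities; positions: p0=-33/2 p1=23/2 p2=23/2 p3=30; velocities now: v0=-3 v1=-1 v2=1 v3=4

Answer: 2,3 1,2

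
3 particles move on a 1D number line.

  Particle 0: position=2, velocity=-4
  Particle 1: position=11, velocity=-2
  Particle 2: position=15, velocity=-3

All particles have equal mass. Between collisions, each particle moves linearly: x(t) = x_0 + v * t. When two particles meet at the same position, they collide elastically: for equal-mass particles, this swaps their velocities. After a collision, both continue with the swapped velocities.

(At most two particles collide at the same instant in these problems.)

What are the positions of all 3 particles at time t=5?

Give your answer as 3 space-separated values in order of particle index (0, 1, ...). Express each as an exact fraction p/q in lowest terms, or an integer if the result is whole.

Collision at t=4: particles 1 and 2 swap velocities; positions: p0=-14 p1=3 p2=3; velocities now: v0=-4 v1=-3 v2=-2
Advance to t=5 (no further collisions before then); velocities: v0=-4 v1=-3 v2=-2; positions = -18 0 1

Answer: -18 0 1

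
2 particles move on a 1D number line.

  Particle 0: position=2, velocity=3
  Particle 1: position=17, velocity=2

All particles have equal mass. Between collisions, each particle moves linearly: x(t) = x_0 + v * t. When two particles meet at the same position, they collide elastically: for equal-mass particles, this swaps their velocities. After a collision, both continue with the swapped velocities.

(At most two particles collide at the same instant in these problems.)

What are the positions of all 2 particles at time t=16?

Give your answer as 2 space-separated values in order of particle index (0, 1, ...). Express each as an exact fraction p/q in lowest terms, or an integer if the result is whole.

Collision at t=15: particles 0 and 1 swap velocities; positions: p0=47 p1=47; velocities now: v0=2 v1=3
Advance to t=16 (no further collisions before then); velocities: v0=2 v1=3; positions = 49 50

Answer: 49 50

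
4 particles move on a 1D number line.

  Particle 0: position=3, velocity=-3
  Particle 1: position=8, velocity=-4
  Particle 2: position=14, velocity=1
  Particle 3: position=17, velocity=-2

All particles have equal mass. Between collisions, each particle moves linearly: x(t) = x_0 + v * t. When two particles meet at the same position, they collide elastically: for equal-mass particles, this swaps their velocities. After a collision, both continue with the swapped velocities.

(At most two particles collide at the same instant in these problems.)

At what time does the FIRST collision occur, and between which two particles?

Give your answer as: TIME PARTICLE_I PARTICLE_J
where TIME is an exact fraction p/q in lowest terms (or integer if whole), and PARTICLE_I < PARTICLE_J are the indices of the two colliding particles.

Pair (0,1): pos 3,8 vel -3,-4 -> gap=5, closing at 1/unit, collide at t=5
Pair (1,2): pos 8,14 vel -4,1 -> not approaching (rel speed -5 <= 0)
Pair (2,3): pos 14,17 vel 1,-2 -> gap=3, closing at 3/unit, collide at t=1
Earliest collision: t=1 between 2 and 3

Answer: 1 2 3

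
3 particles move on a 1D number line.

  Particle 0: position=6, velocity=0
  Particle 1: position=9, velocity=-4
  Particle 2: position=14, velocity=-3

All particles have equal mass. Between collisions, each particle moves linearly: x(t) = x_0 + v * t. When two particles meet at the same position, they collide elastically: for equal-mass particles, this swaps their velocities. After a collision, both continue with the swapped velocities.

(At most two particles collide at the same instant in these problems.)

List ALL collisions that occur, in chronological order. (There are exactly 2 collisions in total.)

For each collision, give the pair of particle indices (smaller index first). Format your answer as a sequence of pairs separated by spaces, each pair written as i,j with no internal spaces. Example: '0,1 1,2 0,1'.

Collision at t=3/4: particles 0 and 1 swap velocities; positions: p0=6 p1=6 p2=47/4; velocities now: v0=-4 v1=0 v2=-3
Collision at t=8/3: particles 1 and 2 swap velocities; positions: p0=-5/3 p1=6 p2=6; velocities now: v0=-4 v1=-3 v2=0

Answer: 0,1 1,2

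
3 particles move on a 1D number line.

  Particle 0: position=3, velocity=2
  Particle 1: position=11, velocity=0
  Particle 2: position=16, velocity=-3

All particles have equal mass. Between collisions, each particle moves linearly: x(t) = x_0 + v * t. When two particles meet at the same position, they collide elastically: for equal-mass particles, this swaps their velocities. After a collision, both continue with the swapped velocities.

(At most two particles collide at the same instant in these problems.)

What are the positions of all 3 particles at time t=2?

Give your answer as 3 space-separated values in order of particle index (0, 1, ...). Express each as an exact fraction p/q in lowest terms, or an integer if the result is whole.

Answer: 7 10 11

Derivation:
Collision at t=5/3: particles 1 and 2 swap velocities; positions: p0=19/3 p1=11 p2=11; velocities now: v0=2 v1=-3 v2=0
Advance to t=2 (no further collisions before then); velocities: v0=2 v1=-3 v2=0; positions = 7 10 11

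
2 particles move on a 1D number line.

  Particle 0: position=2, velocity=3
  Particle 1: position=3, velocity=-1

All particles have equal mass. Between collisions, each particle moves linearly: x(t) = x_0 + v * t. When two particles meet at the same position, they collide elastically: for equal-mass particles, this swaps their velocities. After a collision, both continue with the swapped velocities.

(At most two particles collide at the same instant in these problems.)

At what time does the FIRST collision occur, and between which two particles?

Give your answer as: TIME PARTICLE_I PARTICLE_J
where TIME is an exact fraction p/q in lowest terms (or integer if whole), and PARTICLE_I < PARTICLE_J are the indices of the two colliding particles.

Answer: 1/4 0 1

Derivation:
Pair (0,1): pos 2,3 vel 3,-1 -> gap=1, closing at 4/unit, collide at t=1/4
Earliest collision: t=1/4 between 0 and 1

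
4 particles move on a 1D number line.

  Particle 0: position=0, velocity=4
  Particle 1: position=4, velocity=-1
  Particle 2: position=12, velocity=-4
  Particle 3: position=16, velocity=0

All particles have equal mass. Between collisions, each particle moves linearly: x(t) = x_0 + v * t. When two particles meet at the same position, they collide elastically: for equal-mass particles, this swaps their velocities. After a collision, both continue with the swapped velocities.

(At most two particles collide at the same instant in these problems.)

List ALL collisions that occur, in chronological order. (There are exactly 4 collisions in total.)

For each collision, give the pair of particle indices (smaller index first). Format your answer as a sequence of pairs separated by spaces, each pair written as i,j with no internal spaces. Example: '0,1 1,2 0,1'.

Answer: 0,1 1,2 0,1 2,3

Derivation:
Collision at t=4/5: particles 0 and 1 swap velocities; positions: p0=16/5 p1=16/5 p2=44/5 p3=16; velocities now: v0=-1 v1=4 v2=-4 v3=0
Collision at t=3/2: particles 1 and 2 swap velocities; positions: p0=5/2 p1=6 p2=6 p3=16; velocities now: v0=-1 v1=-4 v2=4 v3=0
Collision at t=8/3: particles 0 and 1 swap velocities; positions: p0=4/3 p1=4/3 p2=32/3 p3=16; velocities now: v0=-4 v1=-1 v2=4 v3=0
Collision at t=4: particles 2 and 3 swap velocities; positions: p0=-4 p1=0 p2=16 p3=16; velocities now: v0=-4 v1=-1 v2=0 v3=4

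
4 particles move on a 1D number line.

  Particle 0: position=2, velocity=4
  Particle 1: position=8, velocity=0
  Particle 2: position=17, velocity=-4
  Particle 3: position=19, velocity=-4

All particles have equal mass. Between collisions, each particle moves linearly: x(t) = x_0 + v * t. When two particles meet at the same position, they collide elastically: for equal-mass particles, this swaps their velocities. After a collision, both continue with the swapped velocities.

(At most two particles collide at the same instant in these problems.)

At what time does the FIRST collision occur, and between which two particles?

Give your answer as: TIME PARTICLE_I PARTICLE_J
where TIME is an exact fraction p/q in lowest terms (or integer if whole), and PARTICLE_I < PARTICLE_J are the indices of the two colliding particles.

Pair (0,1): pos 2,8 vel 4,0 -> gap=6, closing at 4/unit, collide at t=3/2
Pair (1,2): pos 8,17 vel 0,-4 -> gap=9, closing at 4/unit, collide at t=9/4
Pair (2,3): pos 17,19 vel -4,-4 -> not approaching (rel speed 0 <= 0)
Earliest collision: t=3/2 between 0 and 1

Answer: 3/2 0 1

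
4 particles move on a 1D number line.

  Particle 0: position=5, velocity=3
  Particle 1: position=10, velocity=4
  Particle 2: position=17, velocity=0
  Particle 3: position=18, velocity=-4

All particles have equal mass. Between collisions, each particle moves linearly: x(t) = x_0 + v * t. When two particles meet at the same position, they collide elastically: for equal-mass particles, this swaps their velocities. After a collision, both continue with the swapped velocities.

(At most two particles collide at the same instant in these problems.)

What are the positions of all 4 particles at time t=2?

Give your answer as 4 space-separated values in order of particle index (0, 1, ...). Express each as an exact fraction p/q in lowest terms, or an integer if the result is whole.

Collision at t=1/4: particles 2 and 3 swap velocities; positions: p0=23/4 p1=11 p2=17 p3=17; velocities now: v0=3 v1=4 v2=-4 v3=0
Collision at t=1: particles 1 and 2 swap velocities; positions: p0=8 p1=14 p2=14 p3=17; velocities now: v0=3 v1=-4 v2=4 v3=0
Collision at t=7/4: particles 2 and 3 swap velocities; positions: p0=41/4 p1=11 p2=17 p3=17; velocities now: v0=3 v1=-4 v2=0 v3=4
Collision at t=13/7: particles 0 and 1 swap velocities; positions: p0=74/7 p1=74/7 p2=17 p3=122/7; velocities now: v0=-4 v1=3 v2=0 v3=4
Advance to t=2 (no further collisions before then); velocities: v0=-4 v1=3 v2=0 v3=4; positions = 10 11 17 18

Answer: 10 11 17 18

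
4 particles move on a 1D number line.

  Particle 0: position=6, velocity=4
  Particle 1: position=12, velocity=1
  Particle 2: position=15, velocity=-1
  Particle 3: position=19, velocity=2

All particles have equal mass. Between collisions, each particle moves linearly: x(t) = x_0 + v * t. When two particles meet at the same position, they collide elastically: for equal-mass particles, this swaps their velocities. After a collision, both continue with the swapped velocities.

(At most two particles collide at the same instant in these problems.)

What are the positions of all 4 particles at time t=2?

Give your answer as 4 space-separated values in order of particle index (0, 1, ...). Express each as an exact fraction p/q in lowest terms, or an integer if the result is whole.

Answer: 13 14 14 23

Derivation:
Collision at t=3/2: particles 1 and 2 swap velocities; positions: p0=12 p1=27/2 p2=27/2 p3=22; velocities now: v0=4 v1=-1 v2=1 v3=2
Collision at t=9/5: particles 0 and 1 swap velocities; positions: p0=66/5 p1=66/5 p2=69/5 p3=113/5; velocities now: v0=-1 v1=4 v2=1 v3=2
Collision at t=2: particles 1 and 2 swap velocities; positions: p0=13 p1=14 p2=14 p3=23; velocities now: v0=-1 v1=1 v2=4 v3=2
Advance to t=2 (no further collisions before then); velocities: v0=-1 v1=1 v2=4 v3=2; positions = 13 14 14 23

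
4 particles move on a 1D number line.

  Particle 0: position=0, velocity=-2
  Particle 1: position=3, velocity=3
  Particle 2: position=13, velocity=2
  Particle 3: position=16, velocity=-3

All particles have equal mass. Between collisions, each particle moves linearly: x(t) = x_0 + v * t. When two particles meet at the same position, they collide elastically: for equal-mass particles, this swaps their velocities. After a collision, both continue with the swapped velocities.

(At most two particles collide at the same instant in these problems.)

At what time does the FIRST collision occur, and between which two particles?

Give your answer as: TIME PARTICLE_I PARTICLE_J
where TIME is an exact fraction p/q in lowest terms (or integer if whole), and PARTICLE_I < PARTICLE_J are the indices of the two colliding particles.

Pair (0,1): pos 0,3 vel -2,3 -> not approaching (rel speed -5 <= 0)
Pair (1,2): pos 3,13 vel 3,2 -> gap=10, closing at 1/unit, collide at t=10
Pair (2,3): pos 13,16 vel 2,-3 -> gap=3, closing at 5/unit, collide at t=3/5
Earliest collision: t=3/5 between 2 and 3

Answer: 3/5 2 3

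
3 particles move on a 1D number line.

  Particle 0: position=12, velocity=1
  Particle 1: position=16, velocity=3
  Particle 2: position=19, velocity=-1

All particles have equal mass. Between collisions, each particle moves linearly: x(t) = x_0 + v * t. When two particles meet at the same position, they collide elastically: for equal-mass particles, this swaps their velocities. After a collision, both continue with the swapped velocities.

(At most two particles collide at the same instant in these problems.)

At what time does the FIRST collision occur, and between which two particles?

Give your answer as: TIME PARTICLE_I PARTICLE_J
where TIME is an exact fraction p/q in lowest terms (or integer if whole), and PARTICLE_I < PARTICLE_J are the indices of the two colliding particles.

Pair (0,1): pos 12,16 vel 1,3 -> not approaching (rel speed -2 <= 0)
Pair (1,2): pos 16,19 vel 3,-1 -> gap=3, closing at 4/unit, collide at t=3/4
Earliest collision: t=3/4 between 1 and 2

Answer: 3/4 1 2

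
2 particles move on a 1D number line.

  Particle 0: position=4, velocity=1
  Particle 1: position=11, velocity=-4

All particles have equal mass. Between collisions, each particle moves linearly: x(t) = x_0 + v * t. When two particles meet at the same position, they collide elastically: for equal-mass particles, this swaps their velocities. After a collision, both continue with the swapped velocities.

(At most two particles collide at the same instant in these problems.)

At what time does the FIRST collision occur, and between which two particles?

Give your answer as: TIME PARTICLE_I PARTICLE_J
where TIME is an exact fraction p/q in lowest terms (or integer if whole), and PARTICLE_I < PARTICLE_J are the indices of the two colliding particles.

Answer: 7/5 0 1

Derivation:
Pair (0,1): pos 4,11 vel 1,-4 -> gap=7, closing at 5/unit, collide at t=7/5
Earliest collision: t=7/5 between 0 and 1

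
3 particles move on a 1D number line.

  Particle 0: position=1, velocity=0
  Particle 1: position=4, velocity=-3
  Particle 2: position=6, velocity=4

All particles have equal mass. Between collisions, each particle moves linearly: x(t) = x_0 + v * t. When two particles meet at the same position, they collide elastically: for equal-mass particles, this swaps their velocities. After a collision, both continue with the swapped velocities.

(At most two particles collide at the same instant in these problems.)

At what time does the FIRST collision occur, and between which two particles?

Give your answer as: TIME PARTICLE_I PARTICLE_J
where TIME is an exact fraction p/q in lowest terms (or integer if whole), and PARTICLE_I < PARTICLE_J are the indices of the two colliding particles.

Answer: 1 0 1

Derivation:
Pair (0,1): pos 1,4 vel 0,-3 -> gap=3, closing at 3/unit, collide at t=1
Pair (1,2): pos 4,6 vel -3,4 -> not approaching (rel speed -7 <= 0)
Earliest collision: t=1 between 0 and 1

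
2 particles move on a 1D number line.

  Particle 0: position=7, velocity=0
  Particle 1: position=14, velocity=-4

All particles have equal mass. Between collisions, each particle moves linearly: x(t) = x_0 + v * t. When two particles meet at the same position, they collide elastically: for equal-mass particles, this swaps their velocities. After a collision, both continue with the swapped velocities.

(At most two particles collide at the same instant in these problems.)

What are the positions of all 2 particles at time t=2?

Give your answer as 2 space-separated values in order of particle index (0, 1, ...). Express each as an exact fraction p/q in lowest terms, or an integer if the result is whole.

Answer: 6 7

Derivation:
Collision at t=7/4: particles 0 and 1 swap velocities; positions: p0=7 p1=7; velocities now: v0=-4 v1=0
Advance to t=2 (no further collisions before then); velocities: v0=-4 v1=0; positions = 6 7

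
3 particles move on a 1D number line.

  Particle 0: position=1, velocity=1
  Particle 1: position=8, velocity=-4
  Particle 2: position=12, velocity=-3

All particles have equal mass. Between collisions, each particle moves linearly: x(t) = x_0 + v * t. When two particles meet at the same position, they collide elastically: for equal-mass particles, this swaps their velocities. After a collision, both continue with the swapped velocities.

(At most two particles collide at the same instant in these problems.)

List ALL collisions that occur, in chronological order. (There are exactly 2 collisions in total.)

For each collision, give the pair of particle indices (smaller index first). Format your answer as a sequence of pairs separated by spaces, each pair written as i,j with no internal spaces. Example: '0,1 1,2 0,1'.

Collision at t=7/5: particles 0 and 1 swap velocities; positions: p0=12/5 p1=12/5 p2=39/5; velocities now: v0=-4 v1=1 v2=-3
Collision at t=11/4: particles 1 and 2 swap velocities; positions: p0=-3 p1=15/4 p2=15/4; velocities now: v0=-4 v1=-3 v2=1

Answer: 0,1 1,2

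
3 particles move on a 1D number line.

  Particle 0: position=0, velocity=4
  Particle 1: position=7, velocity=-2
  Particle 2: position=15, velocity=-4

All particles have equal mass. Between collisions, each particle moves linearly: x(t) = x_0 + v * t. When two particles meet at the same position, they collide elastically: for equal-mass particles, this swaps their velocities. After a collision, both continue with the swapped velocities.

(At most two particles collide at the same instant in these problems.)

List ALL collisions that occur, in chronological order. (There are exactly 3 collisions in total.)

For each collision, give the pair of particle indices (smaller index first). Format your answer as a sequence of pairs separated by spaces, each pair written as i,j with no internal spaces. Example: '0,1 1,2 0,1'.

Answer: 0,1 1,2 0,1

Derivation:
Collision at t=7/6: particles 0 and 1 swap velocities; positions: p0=14/3 p1=14/3 p2=31/3; velocities now: v0=-2 v1=4 v2=-4
Collision at t=15/8: particles 1 and 2 swap velocities; positions: p0=13/4 p1=15/2 p2=15/2; velocities now: v0=-2 v1=-4 v2=4
Collision at t=4: particles 0 and 1 swap velocities; positions: p0=-1 p1=-1 p2=16; velocities now: v0=-4 v1=-2 v2=4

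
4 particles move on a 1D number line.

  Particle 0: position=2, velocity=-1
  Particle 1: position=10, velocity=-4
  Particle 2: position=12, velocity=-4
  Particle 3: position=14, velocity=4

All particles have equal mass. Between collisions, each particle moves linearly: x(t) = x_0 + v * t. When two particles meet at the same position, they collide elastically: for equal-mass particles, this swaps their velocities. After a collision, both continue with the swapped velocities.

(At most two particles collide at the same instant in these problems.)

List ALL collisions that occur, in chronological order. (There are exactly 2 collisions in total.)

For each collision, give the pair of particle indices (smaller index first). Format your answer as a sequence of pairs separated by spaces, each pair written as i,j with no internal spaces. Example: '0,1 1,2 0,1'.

Answer: 0,1 1,2

Derivation:
Collision at t=8/3: particles 0 and 1 swap velocities; positions: p0=-2/3 p1=-2/3 p2=4/3 p3=74/3; velocities now: v0=-4 v1=-1 v2=-4 v3=4
Collision at t=10/3: particles 1 and 2 swap velocities; positions: p0=-10/3 p1=-4/3 p2=-4/3 p3=82/3; velocities now: v0=-4 v1=-4 v2=-1 v3=4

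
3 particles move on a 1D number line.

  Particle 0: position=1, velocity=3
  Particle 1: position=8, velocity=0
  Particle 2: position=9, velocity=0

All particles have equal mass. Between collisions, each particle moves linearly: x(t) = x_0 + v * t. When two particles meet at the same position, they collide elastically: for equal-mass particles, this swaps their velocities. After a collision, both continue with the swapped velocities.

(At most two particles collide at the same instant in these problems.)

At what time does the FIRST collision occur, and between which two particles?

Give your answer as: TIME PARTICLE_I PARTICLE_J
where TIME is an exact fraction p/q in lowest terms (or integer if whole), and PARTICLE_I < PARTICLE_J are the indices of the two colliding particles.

Pair (0,1): pos 1,8 vel 3,0 -> gap=7, closing at 3/unit, collide at t=7/3
Pair (1,2): pos 8,9 vel 0,0 -> not approaching (rel speed 0 <= 0)
Earliest collision: t=7/3 between 0 and 1

Answer: 7/3 0 1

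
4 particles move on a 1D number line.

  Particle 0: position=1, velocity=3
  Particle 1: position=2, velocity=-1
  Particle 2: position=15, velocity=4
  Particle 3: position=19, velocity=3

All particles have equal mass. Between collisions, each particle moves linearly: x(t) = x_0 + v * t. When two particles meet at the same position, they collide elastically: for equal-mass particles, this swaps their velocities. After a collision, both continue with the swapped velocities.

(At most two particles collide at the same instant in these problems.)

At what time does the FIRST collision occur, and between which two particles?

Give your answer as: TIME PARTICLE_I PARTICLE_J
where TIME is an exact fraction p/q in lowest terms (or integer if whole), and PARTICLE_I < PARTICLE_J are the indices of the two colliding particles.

Pair (0,1): pos 1,2 vel 3,-1 -> gap=1, closing at 4/unit, collide at t=1/4
Pair (1,2): pos 2,15 vel -1,4 -> not approaching (rel speed -5 <= 0)
Pair (2,3): pos 15,19 vel 4,3 -> gap=4, closing at 1/unit, collide at t=4
Earliest collision: t=1/4 between 0 and 1

Answer: 1/4 0 1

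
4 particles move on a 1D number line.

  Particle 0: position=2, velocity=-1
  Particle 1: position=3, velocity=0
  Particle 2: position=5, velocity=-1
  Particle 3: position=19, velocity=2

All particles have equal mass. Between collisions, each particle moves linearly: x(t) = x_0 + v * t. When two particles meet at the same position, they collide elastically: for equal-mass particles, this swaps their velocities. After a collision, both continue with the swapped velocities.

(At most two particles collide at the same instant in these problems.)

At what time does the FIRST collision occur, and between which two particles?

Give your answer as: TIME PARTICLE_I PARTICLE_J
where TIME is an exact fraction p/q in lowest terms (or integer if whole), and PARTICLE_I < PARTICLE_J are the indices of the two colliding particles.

Answer: 2 1 2

Derivation:
Pair (0,1): pos 2,3 vel -1,0 -> not approaching (rel speed -1 <= 0)
Pair (1,2): pos 3,5 vel 0,-1 -> gap=2, closing at 1/unit, collide at t=2
Pair (2,3): pos 5,19 vel -1,2 -> not approaching (rel speed -3 <= 0)
Earliest collision: t=2 between 1 and 2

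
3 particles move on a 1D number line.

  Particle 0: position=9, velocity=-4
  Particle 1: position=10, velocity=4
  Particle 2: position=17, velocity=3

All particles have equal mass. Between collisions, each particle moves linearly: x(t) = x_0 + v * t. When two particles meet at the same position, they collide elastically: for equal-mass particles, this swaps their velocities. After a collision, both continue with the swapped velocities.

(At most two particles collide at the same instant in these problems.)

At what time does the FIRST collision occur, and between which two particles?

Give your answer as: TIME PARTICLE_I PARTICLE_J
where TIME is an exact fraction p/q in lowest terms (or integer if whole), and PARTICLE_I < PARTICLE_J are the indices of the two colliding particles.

Pair (0,1): pos 9,10 vel -4,4 -> not approaching (rel speed -8 <= 0)
Pair (1,2): pos 10,17 vel 4,3 -> gap=7, closing at 1/unit, collide at t=7
Earliest collision: t=7 between 1 and 2

Answer: 7 1 2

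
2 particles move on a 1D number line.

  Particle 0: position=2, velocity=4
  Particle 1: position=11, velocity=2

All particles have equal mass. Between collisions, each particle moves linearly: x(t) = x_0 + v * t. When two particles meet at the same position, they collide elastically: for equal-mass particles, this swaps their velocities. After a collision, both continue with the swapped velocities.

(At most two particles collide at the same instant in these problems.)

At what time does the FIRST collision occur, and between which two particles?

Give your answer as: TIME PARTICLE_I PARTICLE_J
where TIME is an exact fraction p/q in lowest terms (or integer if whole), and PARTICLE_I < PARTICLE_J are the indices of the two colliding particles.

Answer: 9/2 0 1

Derivation:
Pair (0,1): pos 2,11 vel 4,2 -> gap=9, closing at 2/unit, collide at t=9/2
Earliest collision: t=9/2 between 0 and 1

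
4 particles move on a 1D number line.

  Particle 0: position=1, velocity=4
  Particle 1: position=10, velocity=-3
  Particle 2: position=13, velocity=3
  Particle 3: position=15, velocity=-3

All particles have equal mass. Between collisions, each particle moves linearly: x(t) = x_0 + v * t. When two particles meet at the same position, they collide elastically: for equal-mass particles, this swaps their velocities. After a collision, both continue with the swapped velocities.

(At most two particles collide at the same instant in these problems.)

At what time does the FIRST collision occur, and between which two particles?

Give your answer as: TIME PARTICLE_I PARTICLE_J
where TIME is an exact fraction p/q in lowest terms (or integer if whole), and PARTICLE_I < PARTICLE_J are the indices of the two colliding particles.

Answer: 1/3 2 3

Derivation:
Pair (0,1): pos 1,10 vel 4,-3 -> gap=9, closing at 7/unit, collide at t=9/7
Pair (1,2): pos 10,13 vel -3,3 -> not approaching (rel speed -6 <= 0)
Pair (2,3): pos 13,15 vel 3,-3 -> gap=2, closing at 6/unit, collide at t=1/3
Earliest collision: t=1/3 between 2 and 3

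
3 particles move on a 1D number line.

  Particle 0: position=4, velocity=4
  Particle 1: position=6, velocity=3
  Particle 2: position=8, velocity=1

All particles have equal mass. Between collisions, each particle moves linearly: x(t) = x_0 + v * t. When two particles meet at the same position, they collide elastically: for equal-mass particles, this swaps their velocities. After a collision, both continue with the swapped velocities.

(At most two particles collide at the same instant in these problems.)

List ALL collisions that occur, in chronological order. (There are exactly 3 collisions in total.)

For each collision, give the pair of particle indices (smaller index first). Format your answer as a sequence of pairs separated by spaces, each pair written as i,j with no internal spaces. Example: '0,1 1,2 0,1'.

Answer: 1,2 0,1 1,2

Derivation:
Collision at t=1: particles 1 and 2 swap velocities; positions: p0=8 p1=9 p2=9; velocities now: v0=4 v1=1 v2=3
Collision at t=4/3: particles 0 and 1 swap velocities; positions: p0=28/3 p1=28/3 p2=10; velocities now: v0=1 v1=4 v2=3
Collision at t=2: particles 1 and 2 swap velocities; positions: p0=10 p1=12 p2=12; velocities now: v0=1 v1=3 v2=4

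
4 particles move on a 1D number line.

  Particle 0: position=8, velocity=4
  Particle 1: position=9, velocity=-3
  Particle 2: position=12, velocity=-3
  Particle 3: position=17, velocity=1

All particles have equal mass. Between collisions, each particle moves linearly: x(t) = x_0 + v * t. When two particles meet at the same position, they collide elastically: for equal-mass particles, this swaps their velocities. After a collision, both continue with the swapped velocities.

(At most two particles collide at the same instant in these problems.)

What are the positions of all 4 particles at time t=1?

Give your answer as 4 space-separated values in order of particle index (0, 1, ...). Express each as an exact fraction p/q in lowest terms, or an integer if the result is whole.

Answer: 6 9 12 18

Derivation:
Collision at t=1/7: particles 0 and 1 swap velocities; positions: p0=60/7 p1=60/7 p2=81/7 p3=120/7; velocities now: v0=-3 v1=4 v2=-3 v3=1
Collision at t=4/7: particles 1 and 2 swap velocities; positions: p0=51/7 p1=72/7 p2=72/7 p3=123/7; velocities now: v0=-3 v1=-3 v2=4 v3=1
Advance to t=1 (no further collisions before then); velocities: v0=-3 v1=-3 v2=4 v3=1; positions = 6 9 12 18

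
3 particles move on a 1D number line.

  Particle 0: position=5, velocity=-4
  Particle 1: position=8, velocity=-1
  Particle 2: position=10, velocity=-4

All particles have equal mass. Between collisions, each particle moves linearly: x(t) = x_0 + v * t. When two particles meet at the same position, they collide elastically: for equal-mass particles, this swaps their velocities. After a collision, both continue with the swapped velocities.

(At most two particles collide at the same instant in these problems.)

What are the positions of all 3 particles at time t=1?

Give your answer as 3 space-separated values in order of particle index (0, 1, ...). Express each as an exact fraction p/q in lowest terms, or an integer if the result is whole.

Answer: 1 6 7

Derivation:
Collision at t=2/3: particles 1 and 2 swap velocities; positions: p0=7/3 p1=22/3 p2=22/3; velocities now: v0=-4 v1=-4 v2=-1
Advance to t=1 (no further collisions before then); velocities: v0=-4 v1=-4 v2=-1; positions = 1 6 7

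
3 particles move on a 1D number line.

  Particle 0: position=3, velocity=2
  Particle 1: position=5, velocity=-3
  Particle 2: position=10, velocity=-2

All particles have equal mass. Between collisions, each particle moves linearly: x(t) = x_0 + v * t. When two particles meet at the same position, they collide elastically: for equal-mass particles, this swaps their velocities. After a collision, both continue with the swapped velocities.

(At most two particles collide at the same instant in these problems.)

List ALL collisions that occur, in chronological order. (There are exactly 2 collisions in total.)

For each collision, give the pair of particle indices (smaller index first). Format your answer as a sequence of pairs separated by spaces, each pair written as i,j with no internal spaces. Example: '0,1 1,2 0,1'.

Collision at t=2/5: particles 0 and 1 swap velocities; positions: p0=19/5 p1=19/5 p2=46/5; velocities now: v0=-3 v1=2 v2=-2
Collision at t=7/4: particles 1 and 2 swap velocities; positions: p0=-1/4 p1=13/2 p2=13/2; velocities now: v0=-3 v1=-2 v2=2

Answer: 0,1 1,2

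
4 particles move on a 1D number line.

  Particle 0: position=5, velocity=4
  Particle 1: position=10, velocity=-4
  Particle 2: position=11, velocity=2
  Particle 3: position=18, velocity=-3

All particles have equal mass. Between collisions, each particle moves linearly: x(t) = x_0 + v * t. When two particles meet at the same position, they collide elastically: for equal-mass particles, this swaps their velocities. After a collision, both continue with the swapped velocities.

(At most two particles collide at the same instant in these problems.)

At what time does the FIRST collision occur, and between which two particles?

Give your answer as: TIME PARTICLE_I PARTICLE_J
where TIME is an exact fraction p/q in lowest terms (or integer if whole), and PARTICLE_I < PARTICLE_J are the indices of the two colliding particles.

Answer: 5/8 0 1

Derivation:
Pair (0,1): pos 5,10 vel 4,-4 -> gap=5, closing at 8/unit, collide at t=5/8
Pair (1,2): pos 10,11 vel -4,2 -> not approaching (rel speed -6 <= 0)
Pair (2,3): pos 11,18 vel 2,-3 -> gap=7, closing at 5/unit, collide at t=7/5
Earliest collision: t=5/8 between 0 and 1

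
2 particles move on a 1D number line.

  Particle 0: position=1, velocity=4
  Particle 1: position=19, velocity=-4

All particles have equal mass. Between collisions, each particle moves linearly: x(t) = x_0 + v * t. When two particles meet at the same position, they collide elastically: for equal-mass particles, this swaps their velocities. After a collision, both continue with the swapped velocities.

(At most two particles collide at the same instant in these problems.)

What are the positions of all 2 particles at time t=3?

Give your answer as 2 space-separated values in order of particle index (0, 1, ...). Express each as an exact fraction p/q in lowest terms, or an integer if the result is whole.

Answer: 7 13

Derivation:
Collision at t=9/4: particles 0 and 1 swap velocities; positions: p0=10 p1=10; velocities now: v0=-4 v1=4
Advance to t=3 (no further collisions before then); velocities: v0=-4 v1=4; positions = 7 13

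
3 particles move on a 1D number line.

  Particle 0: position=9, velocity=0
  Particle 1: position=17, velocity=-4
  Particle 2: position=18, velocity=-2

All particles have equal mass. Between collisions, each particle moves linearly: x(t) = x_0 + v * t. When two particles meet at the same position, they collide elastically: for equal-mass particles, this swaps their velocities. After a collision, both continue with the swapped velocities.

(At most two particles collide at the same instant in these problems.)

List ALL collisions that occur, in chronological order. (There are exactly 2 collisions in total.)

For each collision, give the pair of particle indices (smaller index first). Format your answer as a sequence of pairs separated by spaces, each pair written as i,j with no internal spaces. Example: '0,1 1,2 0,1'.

Answer: 0,1 1,2

Derivation:
Collision at t=2: particles 0 and 1 swap velocities; positions: p0=9 p1=9 p2=14; velocities now: v0=-4 v1=0 v2=-2
Collision at t=9/2: particles 1 and 2 swap velocities; positions: p0=-1 p1=9 p2=9; velocities now: v0=-4 v1=-2 v2=0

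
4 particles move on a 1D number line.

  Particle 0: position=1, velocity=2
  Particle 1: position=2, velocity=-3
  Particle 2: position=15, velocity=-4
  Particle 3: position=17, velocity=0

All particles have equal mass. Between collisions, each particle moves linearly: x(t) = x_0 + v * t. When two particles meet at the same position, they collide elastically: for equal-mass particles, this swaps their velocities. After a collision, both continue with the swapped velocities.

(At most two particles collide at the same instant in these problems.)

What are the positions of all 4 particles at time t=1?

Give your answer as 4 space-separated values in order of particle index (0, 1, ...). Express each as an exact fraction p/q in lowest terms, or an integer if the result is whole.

Answer: -1 3 11 17

Derivation:
Collision at t=1/5: particles 0 and 1 swap velocities; positions: p0=7/5 p1=7/5 p2=71/5 p3=17; velocities now: v0=-3 v1=2 v2=-4 v3=0
Advance to t=1 (no further collisions before then); velocities: v0=-3 v1=2 v2=-4 v3=0; positions = -1 3 11 17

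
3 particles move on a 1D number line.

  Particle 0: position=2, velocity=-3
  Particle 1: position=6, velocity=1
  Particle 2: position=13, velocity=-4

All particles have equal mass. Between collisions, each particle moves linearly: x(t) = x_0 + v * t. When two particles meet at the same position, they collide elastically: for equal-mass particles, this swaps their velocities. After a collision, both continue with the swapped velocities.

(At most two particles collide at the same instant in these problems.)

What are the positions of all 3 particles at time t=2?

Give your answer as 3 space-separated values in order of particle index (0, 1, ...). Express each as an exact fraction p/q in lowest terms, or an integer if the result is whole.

Answer: -4 5 8

Derivation:
Collision at t=7/5: particles 1 and 2 swap velocities; positions: p0=-11/5 p1=37/5 p2=37/5; velocities now: v0=-3 v1=-4 v2=1
Advance to t=2 (no further collisions before then); velocities: v0=-3 v1=-4 v2=1; positions = -4 5 8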